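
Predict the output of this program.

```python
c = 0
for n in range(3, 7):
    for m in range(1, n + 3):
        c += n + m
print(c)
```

222

n=3,m=1: c = 0+4 = 4
n=3,m=2: c = 4+5 = 9
n=3,m=3: c = 9+6 = 15
n=3,m=4: c = 15+7 = 22
n=3,m=5: c = 22+8 = 30
n=4,m=1: c = 30+5 = 35
n=4,m=2: c = 35+6 = 41
n=4,m=3: c = 41+7 = 48
n=4,m=4: c = 48+8 = 56
n=4,m=5: c = 56+9 = 65
n=4,m=6: c = 65+10 = 75
n=5,m=1: c = 75+6 = 81
n=5,m=2: c = 81+7 = 88
n=5,m=3: c = 88+8 = 96
n=5,m=4: c = 96+9 = 105
n=5,m=5: c = 105+10 = 115
n=5,m=6: c = 115+11 = 126
n=5,m=7: c = 126+12 = 138
n=6,m=1: c = 138+7 = 145
n=6,m=2: c = 145+8 = 153
n=6,m=3: c = 153+9 = 162
n=6,m=4: c = 162+10 = 172
n=6,m=5: c = 172+11 = 183
n=6,m=6: c = 183+12 = 195
n=6,m=7: c = 195+13 = 208
n=6,m=8: c = 208+14 = 222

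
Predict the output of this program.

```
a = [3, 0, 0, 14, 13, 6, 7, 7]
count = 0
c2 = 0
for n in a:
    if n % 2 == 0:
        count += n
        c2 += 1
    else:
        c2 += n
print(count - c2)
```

n=3: not even; c2=3
n=0: even, count = 0+0 = 0; c2=4
n=0: even, count = 0+0 = 0; c2=5
n=14: even, count = 0+14 = 14; c2=6
n=13: not even; c2=19
n=6: even, count = 14+6 = 20; c2=20
n=7: not even; c2=27
n=7: not even; c2=34
count-c2 = 20-34 = -14

-14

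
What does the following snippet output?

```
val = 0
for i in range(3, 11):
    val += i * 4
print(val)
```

i=3: val = 0+3*4 = 12
i=4: val = 12+4*4 = 28
i=5: val = 28+5*4 = 48
i=6: val = 48+6*4 = 72
i=7: val = 72+7*4 = 100
i=8: val = 100+8*4 = 132
i=9: val = 132+9*4 = 168
i=10: val = 168+10*4 = 208

208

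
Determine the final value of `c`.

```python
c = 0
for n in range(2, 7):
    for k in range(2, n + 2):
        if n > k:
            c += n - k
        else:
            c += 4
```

60

n=2,k=2: not 2>2, c = 0+4 = 4
n=2,k=3: not 2>3, c = 4+4 = 8
n=3,k=2: 3>2, c = 8+1 = 9
n=3,k=3: not 3>3, c = 9+4 = 13
n=3,k=4: not 3>4, c = 13+4 = 17
n=4,k=2: 4>2, c = 17+2 = 19
n=4,k=3: 4>3, c = 19+1 = 20
n=4,k=4: not 4>4, c = 20+4 = 24
n=4,k=5: not 4>5, c = 24+4 = 28
n=5,k=2: 5>2, c = 28+3 = 31
n=5,k=3: 5>3, c = 31+2 = 33
n=5,k=4: 5>4, c = 33+1 = 34
n=5,k=5: not 5>5, c = 34+4 = 38
n=5,k=6: not 5>6, c = 38+4 = 42
n=6,k=2: 6>2, c = 42+4 = 46
n=6,k=3: 6>3, c = 46+3 = 49
n=6,k=4: 6>4, c = 49+2 = 51
n=6,k=5: 6>5, c = 51+1 = 52
n=6,k=6: not 6>6, c = 52+4 = 56
n=6,k=7: not 6>7, c = 56+4 = 60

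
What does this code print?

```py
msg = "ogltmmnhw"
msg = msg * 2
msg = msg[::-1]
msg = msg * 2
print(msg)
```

whnmmtlgowhnmmtlgowhnmmtlgowhnmmtlgo

repeat ×2 → 'ogltmmnhwogltmmnhw'
reverse → 'whnmmtlgowhnmmtlgo'
repeat ×2 → 'whnmmtlgowhnmmtlgowhnmmtlgowhnmmtlgo'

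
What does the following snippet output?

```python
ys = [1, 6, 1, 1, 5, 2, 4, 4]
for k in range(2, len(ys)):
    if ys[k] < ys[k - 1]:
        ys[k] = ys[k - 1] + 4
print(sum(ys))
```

127

k=2: 1<6, ys[2] = 6+4 = 10 → [1, 6, 10, 1, 5, 2, 4, 4]
k=3: 1<10, ys[3] = 10+4 = 14 → [1, 6, 10, 14, 5, 2, 4, 4]
k=4: 5<14, ys[4] = 14+4 = 18 → [1, 6, 10, 14, 18, 2, 4, 4]
k=5: 2<18, ys[5] = 18+4 = 22 → [1, 6, 10, 14, 18, 22, 4, 4]
k=6: 4<22, ys[6] = 22+4 = 26 → [1, 6, 10, 14, 18, 22, 26, 4]
k=7: 4<26, ys[7] = 26+4 = 30 → [1, 6, 10, 14, 18, 22, 26, 30]
sum = 127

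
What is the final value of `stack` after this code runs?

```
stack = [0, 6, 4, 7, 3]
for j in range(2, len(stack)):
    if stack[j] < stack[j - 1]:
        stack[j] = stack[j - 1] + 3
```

[0, 6, 9, 12, 15]

j=2: 4<6, stack[2] = 6+3 = 9 → [0, 6, 9, 7, 3]
j=3: 7<9, stack[3] = 9+3 = 12 → [0, 6, 9, 12, 3]
j=4: 3<12, stack[4] = 12+3 = 15 → [0, 6, 9, 12, 15]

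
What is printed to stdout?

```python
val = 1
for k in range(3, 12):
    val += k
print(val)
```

k=3: val = 1+3 = 4
k=4: val = 4+4 = 8
k=5: val = 8+5 = 13
k=6: val = 13+6 = 19
k=7: val = 19+7 = 26
k=8: val = 26+8 = 34
k=9: val = 34+9 = 43
k=10: val = 43+10 = 53
k=11: val = 53+11 = 64

64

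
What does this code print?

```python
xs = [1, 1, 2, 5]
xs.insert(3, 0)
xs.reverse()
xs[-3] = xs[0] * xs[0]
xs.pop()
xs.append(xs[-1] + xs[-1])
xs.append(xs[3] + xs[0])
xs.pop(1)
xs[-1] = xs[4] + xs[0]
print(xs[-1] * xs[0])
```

55

insert 0 at 3 → [1, 1, 2, 0, 5]
reverse → [5, 0, 2, 1, 1]
xs[-3] = xs[0]*xs[0] = 5*5 = 25 → [5, 0, 25, 1, 1]
pop() removes 1 → [5, 0, 25, 1]
append xs[-1]+xs[-1] = 1+1 = 2 → [5, 0, 25, 1, 2]
append xs[3]+xs[0] = 1+5 = 6 → [5, 0, 25, 1, 2, 6]
pop(1) removes 0 → [5, 25, 1, 2, 6]
xs[-1] = xs[4]+xs[0] = 6+5 = 11 → [5, 25, 1, 2, 11]
xs[-1]*xs[0] = 11*5 = 55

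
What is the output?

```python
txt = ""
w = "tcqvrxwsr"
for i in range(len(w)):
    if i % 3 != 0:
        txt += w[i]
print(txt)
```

i=0: skip
i=1: add 'c' → 'c'
i=2: add 'q' → 'cq'
i=3: skip
i=4: add 'r' → 'cqr'
i=5: add 'x' → 'cqrx'
i=6: skip
i=7: add 's' → 'cqrxs'
i=8: add 'r' → 'cqrxsr'

cqrxsr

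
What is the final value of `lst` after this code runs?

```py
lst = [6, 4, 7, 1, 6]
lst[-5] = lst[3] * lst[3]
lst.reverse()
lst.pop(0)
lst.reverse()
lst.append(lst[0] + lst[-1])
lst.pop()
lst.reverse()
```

lst[-5] = lst[3]*lst[3] = 1*1 = 1 → [1, 4, 7, 1, 6]
reverse → [6, 1, 7, 4, 1]
pop(0) removes 6 → [1, 7, 4, 1]
reverse → [1, 4, 7, 1]
append lst[0]+lst[-1] = 1+1 = 2 → [1, 4, 7, 1, 2]
pop() removes 2 → [1, 4, 7, 1]
reverse → [1, 7, 4, 1]

[1, 7, 4, 1]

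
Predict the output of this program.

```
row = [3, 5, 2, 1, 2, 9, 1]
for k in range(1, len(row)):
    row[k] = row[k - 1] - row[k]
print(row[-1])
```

-17

k=1: row[1] = 3-5 = -2 → [3, -2, 2, 1, 2, 9, 1]
k=2: row[2] = (-2)-2 = -4 → [3, -2, -4, 1, 2, 9, 1]
k=3: row[3] = (-4)-1 = -5 → [3, -2, -4, -5, 2, 9, 1]
k=4: row[4] = (-5)-2 = -7 → [3, -2, -4, -5, -7, 9, 1]
k=5: row[5] = (-7)-9 = -16 → [3, -2, -4, -5, -7, -16, 1]
k=6: row[6] = (-16)-1 = -17 → [3, -2, -4, -5, -7, -16, -17]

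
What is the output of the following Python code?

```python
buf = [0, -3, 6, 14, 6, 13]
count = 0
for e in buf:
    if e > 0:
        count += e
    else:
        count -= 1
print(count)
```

37

e=0: not >0, count = 0-1 = -1
e=-3: not >0, count = (-1)-1 = -2
e=6: >0, count = (-2)+6 = 4
e=14: >0, count = 4+14 = 18
e=6: >0, count = 18+6 = 24
e=13: >0, count = 24+13 = 37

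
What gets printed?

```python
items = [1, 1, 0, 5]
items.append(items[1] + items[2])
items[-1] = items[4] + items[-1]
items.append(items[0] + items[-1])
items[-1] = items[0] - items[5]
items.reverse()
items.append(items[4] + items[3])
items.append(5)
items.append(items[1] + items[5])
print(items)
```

append items[1]+items[2] = 1+0 = 1 → [1, 1, 0, 5, 1]
items[-1] = items[4]+items[-1] = 1+1 = 2 → [1, 1, 0, 5, 2]
append items[0]+items[-1] = 1+2 = 3 → [1, 1, 0, 5, 2, 3]
items[-1] = items[0]-items[5] = 1-3 = -2 → [1, 1, 0, 5, 2, -2]
reverse → [-2, 2, 5, 0, 1, 1]
append items[4]+items[3] = 1+0 = 1 → [-2, 2, 5, 0, 1, 1, 1]
append 5 → [-2, 2, 5, 0, 1, 1, 1, 5]
append items[1]+items[5] = 2+1 = 3 → [-2, 2, 5, 0, 1, 1, 1, 5, 3]

[-2, 2, 5, 0, 1, 1, 1, 5, 3]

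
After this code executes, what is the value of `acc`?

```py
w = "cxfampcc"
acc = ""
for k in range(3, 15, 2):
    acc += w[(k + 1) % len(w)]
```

'mccfmc'

k=3: add w[4]='m' → 'm'
k=5: add w[6]='c' → 'mc'
k=7: add w[0]='c' → 'mcc'
k=9: add w[2]='f' → 'mccf'
k=11: add w[4]='m' → 'mccfm'
k=13: add w[6]='c' → 'mccfmc'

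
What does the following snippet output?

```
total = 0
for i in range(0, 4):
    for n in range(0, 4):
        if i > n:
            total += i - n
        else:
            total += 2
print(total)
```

i=0,n=0: not 0>0, total = 0+2 = 2
i=0,n=1: not 0>1, total = 2+2 = 4
i=0,n=2: not 0>2, total = 4+2 = 6
i=0,n=3: not 0>3, total = 6+2 = 8
i=1,n=0: 1>0, total = 8+1 = 9
i=1,n=1: not 1>1, total = 9+2 = 11
i=1,n=2: not 1>2, total = 11+2 = 13
i=1,n=3: not 1>3, total = 13+2 = 15
i=2,n=0: 2>0, total = 15+2 = 17
i=2,n=1: 2>1, total = 17+1 = 18
i=2,n=2: not 2>2, total = 18+2 = 20
i=2,n=3: not 2>3, total = 20+2 = 22
i=3,n=0: 3>0, total = 22+3 = 25
i=3,n=1: 3>1, total = 25+2 = 27
i=3,n=2: 3>2, total = 27+1 = 28
i=3,n=3: not 3>3, total = 28+2 = 30

30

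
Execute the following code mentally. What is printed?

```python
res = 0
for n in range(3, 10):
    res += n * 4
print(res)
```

n=3: res = 0+3*4 = 12
n=4: res = 12+4*4 = 28
n=5: res = 28+5*4 = 48
n=6: res = 48+6*4 = 72
n=7: res = 72+7*4 = 100
n=8: res = 100+8*4 = 132
n=9: res = 132+9*4 = 168

168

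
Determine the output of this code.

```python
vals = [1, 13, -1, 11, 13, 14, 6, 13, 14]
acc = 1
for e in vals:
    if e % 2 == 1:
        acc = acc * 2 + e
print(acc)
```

e=1: odd, acc = 1*2+1 = 3
e=13: odd, acc = 3*2+13 = 19
e=-1: odd, acc = 19*2+(-1) = 37
e=11: odd, acc = 37*2+11 = 85
e=13: odd, acc = 85*2+13 = 183
e=14: not odd
e=6: not odd
e=13: odd, acc = 183*2+13 = 379
e=14: not odd

379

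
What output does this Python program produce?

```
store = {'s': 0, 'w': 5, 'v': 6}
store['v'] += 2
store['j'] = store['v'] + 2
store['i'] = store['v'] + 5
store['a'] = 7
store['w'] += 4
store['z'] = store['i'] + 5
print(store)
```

store['v'] = 6+2 = 8 → {'s': 0, 'w': 5, 'v': 8}
store['j'] = store['v']+2 = 10 → {'s': 0, 'w': 5, 'v': 8, 'j': 10}
store['i'] = store['v']+5 = 13 → {'s': 0, 'w': 5, 'v': 8, 'j': 10, 'i': 13}
store['a'] = 7 → {'s': 0, 'w': 5, 'v': 8, 'j': 10, 'i': 13, 'a': 7}
store['w'] = 5+4 = 9 → {'s': 0, 'w': 9, 'v': 8, 'j': 10, 'i': 13, 'a': 7}
store['z'] = store['i']+5 = 18 → {'s': 0, 'w': 9, 'v': 8, 'j': 10, 'i': 13, 'a': 7, 'z': 18}

{'s': 0, 'w': 9, 'v': 8, 'j': 10, 'i': 13, 'a': 7, 'z': 18}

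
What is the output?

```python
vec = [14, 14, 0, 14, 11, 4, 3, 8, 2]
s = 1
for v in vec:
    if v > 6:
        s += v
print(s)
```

62

v=14: >6, s = 1+14 = 15
v=14: >6, s = 15+14 = 29
v=0: not >6
v=14: >6, s = 29+14 = 43
v=11: >6, s = 43+11 = 54
v=4: not >6
v=3: not >6
v=8: >6, s = 54+8 = 62
v=2: not >6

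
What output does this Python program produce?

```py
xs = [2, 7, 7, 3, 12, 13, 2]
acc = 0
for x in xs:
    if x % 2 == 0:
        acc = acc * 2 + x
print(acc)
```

x=2: even, acc = 0*2+2 = 2
x=7: not even
x=7: not even
x=3: not even
x=12: even, acc = 2*2+12 = 16
x=13: not even
x=2: even, acc = 16*2+2 = 34

34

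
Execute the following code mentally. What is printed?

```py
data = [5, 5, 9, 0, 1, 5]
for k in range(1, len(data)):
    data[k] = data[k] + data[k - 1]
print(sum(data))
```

98

k=1: data[1] = 5+5 = 10 → [5, 10, 9, 0, 1, 5]
k=2: data[2] = 9+10 = 19 → [5, 10, 19, 0, 1, 5]
k=3: data[3] = 0+19 = 19 → [5, 10, 19, 19, 1, 5]
k=4: data[4] = 1+19 = 20 → [5, 10, 19, 19, 20, 5]
k=5: data[5] = 5+20 = 25 → [5, 10, 19, 19, 20, 25]
sum = 98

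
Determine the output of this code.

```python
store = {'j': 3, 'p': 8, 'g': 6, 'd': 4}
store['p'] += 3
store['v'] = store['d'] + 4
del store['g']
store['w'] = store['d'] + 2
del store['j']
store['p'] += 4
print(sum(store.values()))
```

33

store['p'] = 8+3 = 11 → {'j': 3, 'p': 11, 'g': 6, 'd': 4}
store['v'] = store['d']+4 = 8 → {'j': 3, 'p': 11, 'g': 6, 'd': 4, 'v': 8}
del 'g' → {'j': 3, 'p': 11, 'd': 4, 'v': 8}
store['w'] = store['d']+2 = 6 → {'j': 3, 'p': 11, 'd': 4, 'v': 8, 'w': 6}
del 'j' → {'p': 11, 'd': 4, 'v': 8, 'w': 6}
store['p'] = 11+4 = 15 → {'p': 15, 'd': 4, 'v': 8, 'w': 6}
sum of values = 33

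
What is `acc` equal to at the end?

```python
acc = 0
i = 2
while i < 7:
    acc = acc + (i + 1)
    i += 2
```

i=2: acc = 0+3 = 3
i=4: acc = 3+5 = 8
i=6: acc = 8+7 = 15

15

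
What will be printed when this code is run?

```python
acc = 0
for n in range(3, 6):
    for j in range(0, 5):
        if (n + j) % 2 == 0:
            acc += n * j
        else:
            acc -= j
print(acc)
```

40

n=3,j=0: odd sum, acc = 0-0 = 0
n=3,j=1: even sum, acc = 0+3 = 3
n=3,j=2: odd sum, acc = 3-2 = 1
n=3,j=3: even sum, acc = 1+9 = 10
n=3,j=4: odd sum, acc = 10-4 = 6
n=4,j=0: even sum, acc = 6+0 = 6
n=4,j=1: odd sum, acc = 6-1 = 5
n=4,j=2: even sum, acc = 5+8 = 13
n=4,j=3: odd sum, acc = 13-3 = 10
n=4,j=4: even sum, acc = 10+16 = 26
n=5,j=0: odd sum, acc = 26-0 = 26
n=5,j=1: even sum, acc = 26+5 = 31
n=5,j=2: odd sum, acc = 31-2 = 29
n=5,j=3: even sum, acc = 29+15 = 44
n=5,j=4: odd sum, acc = 44-4 = 40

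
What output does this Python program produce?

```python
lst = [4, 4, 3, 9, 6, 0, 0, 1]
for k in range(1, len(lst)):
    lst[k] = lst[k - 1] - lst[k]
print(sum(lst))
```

-84

k=1: lst[1] = 4-4 = 0 → [4, 0, 3, 9, 6, 0, 0, 1]
k=2: lst[2] = 0-3 = -3 → [4, 0, -3, 9, 6, 0, 0, 1]
k=3: lst[3] = (-3)-9 = -12 → [4, 0, -3, -12, 6, 0, 0, 1]
k=4: lst[4] = (-12)-6 = -18 → [4, 0, -3, -12, -18, 0, 0, 1]
k=5: lst[5] = (-18)-0 = -18 → [4, 0, -3, -12, -18, -18, 0, 1]
k=6: lst[6] = (-18)-0 = -18 → [4, 0, -3, -12, -18, -18, -18, 1]
k=7: lst[7] = (-18)-1 = -19 → [4, 0, -3, -12, -18, -18, -18, -19]
sum = -84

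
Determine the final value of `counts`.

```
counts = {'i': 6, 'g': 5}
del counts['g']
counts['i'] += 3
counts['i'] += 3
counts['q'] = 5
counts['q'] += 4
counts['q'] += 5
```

del 'g' → {'i': 6}
counts['i'] = 6+3 = 9 → {'i': 9}
counts['i'] = 9+3 = 12 → {'i': 12}
counts['q'] = 5 → {'i': 12, 'q': 5}
counts['q'] = 5+4 = 9 → {'i': 12, 'q': 9}
counts['q'] = 9+5 = 14 → {'i': 12, 'q': 14}

{'i': 12, 'q': 14}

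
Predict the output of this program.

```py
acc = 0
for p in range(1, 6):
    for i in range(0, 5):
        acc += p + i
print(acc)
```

125

p=1,i=0: acc = 0+1 = 1
p=1,i=1: acc = 1+2 = 3
p=1,i=2: acc = 3+3 = 6
p=1,i=3: acc = 6+4 = 10
p=1,i=4: acc = 10+5 = 15
p=2,i=0: acc = 15+2 = 17
p=2,i=1: acc = 17+3 = 20
p=2,i=2: acc = 20+4 = 24
p=2,i=3: acc = 24+5 = 29
p=2,i=4: acc = 29+6 = 35
p=3,i=0: acc = 35+3 = 38
p=3,i=1: acc = 38+4 = 42
p=3,i=2: acc = 42+5 = 47
p=3,i=3: acc = 47+6 = 53
p=3,i=4: acc = 53+7 = 60
p=4,i=0: acc = 60+4 = 64
p=4,i=1: acc = 64+5 = 69
p=4,i=2: acc = 69+6 = 75
p=4,i=3: acc = 75+7 = 82
p=4,i=4: acc = 82+8 = 90
p=5,i=0: acc = 90+5 = 95
p=5,i=1: acc = 95+6 = 101
p=5,i=2: acc = 101+7 = 108
p=5,i=3: acc = 108+8 = 116
p=5,i=4: acc = 116+9 = 125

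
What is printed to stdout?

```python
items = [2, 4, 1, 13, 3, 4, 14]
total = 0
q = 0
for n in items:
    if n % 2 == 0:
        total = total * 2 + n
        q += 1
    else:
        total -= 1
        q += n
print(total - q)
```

21

n=2: even, total = 0*2+2 = 2; q=1
n=4: even, total = 2*2+4 = 8; q=2
n=1: not even, total = 8-1 = 7; q=3
n=13: not even, total = 7-1 = 6; q=16
n=3: not even, total = 6-1 = 5; q=19
n=4: even, total = 5*2+4 = 14; q=20
n=14: even, total = 14*2+14 = 42; q=21
total-q = 42-21 = 21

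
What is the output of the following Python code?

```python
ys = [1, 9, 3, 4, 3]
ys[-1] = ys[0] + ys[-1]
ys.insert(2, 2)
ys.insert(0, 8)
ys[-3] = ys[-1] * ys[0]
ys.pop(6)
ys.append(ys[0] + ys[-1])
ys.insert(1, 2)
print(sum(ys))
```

70

ys[-1] = ys[0]+ys[-1] = 1+3 = 4 → [1, 9, 3, 4, 4]
insert 2 at 2 → [1, 9, 2, 3, 4, 4]
insert 8 at 0 → [8, 1, 9, 2, 3, 4, 4]
ys[-3] = ys[-1]*ys[0] = 4*8 = 32 → [8, 1, 9, 2, 32, 4, 4]
pop(6) removes 4 → [8, 1, 9, 2, 32, 4]
append ys[0]+ys[-1] = 8+4 = 12 → [8, 1, 9, 2, 32, 4, 12]
insert 2 at 1 → [8, 2, 1, 9, 2, 32, 4, 12]
sum = 70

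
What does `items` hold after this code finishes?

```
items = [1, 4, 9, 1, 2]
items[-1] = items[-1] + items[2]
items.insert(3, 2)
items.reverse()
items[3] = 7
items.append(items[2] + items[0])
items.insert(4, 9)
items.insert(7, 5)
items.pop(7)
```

items[-1] = items[-1]+items[2] = 2+9 = 11 → [1, 4, 9, 1, 11]
insert 2 at 3 → [1, 4, 9, 2, 1, 11]
reverse → [11, 1, 2, 9, 4, 1]
items[3] = 7 → [11, 1, 2, 7, 4, 1]
append items[2]+items[0] = 2+11 = 13 → [11, 1, 2, 7, 4, 1, 13]
insert 9 at 4 → [11, 1, 2, 7, 9, 4, 1, 13]
insert 5 at 7 → [11, 1, 2, 7, 9, 4, 1, 5, 13]
pop(7) removes 5 → [11, 1, 2, 7, 9, 4, 1, 13]

[11, 1, 2, 7, 9, 4, 1, 13]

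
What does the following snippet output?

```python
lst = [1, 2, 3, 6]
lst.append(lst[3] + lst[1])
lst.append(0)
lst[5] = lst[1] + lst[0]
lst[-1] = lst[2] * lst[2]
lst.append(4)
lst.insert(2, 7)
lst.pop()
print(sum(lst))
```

36

append lst[3]+lst[1] = 6+2 = 8 → [1, 2, 3, 6, 8]
append 0 → [1, 2, 3, 6, 8, 0]
lst[5] = lst[1]+lst[0] = 2+1 = 3 → [1, 2, 3, 6, 8, 3]
lst[-1] = lst[2]*lst[2] = 3*3 = 9 → [1, 2, 3, 6, 8, 9]
append 4 → [1, 2, 3, 6, 8, 9, 4]
insert 7 at 2 → [1, 2, 7, 3, 6, 8, 9, 4]
pop() removes 4 → [1, 2, 7, 3, 6, 8, 9]
sum = 36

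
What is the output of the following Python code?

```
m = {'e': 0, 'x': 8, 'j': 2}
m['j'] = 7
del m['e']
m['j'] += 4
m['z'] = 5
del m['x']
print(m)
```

{'j': 11, 'z': 5}

m['j'] = 7 → {'e': 0, 'x': 8, 'j': 7}
del 'e' → {'x': 8, 'j': 7}
m['j'] = 7+4 = 11 → {'x': 8, 'j': 11}
m['z'] = 5 → {'x': 8, 'j': 11, 'z': 5}
del 'x' → {'j': 11, 'z': 5}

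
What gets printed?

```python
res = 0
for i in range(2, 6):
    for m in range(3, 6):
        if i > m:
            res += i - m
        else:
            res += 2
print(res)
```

22

i=2,m=3: not 2>3, res = 0+2 = 2
i=2,m=4: not 2>4, res = 2+2 = 4
i=2,m=5: not 2>5, res = 4+2 = 6
i=3,m=3: not 3>3, res = 6+2 = 8
i=3,m=4: not 3>4, res = 8+2 = 10
i=3,m=5: not 3>5, res = 10+2 = 12
i=4,m=3: 4>3, res = 12+1 = 13
i=4,m=4: not 4>4, res = 13+2 = 15
i=4,m=5: not 4>5, res = 15+2 = 17
i=5,m=3: 5>3, res = 17+2 = 19
i=5,m=4: 5>4, res = 19+1 = 20
i=5,m=5: not 5>5, res = 20+2 = 22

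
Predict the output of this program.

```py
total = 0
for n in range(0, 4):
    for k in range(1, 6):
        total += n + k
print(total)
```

90

n=0,k=1: total = 0+1 = 1
n=0,k=2: total = 1+2 = 3
n=0,k=3: total = 3+3 = 6
n=0,k=4: total = 6+4 = 10
n=0,k=5: total = 10+5 = 15
n=1,k=1: total = 15+2 = 17
n=1,k=2: total = 17+3 = 20
n=1,k=3: total = 20+4 = 24
n=1,k=4: total = 24+5 = 29
n=1,k=5: total = 29+6 = 35
n=2,k=1: total = 35+3 = 38
n=2,k=2: total = 38+4 = 42
n=2,k=3: total = 42+5 = 47
n=2,k=4: total = 47+6 = 53
n=2,k=5: total = 53+7 = 60
n=3,k=1: total = 60+4 = 64
n=3,k=2: total = 64+5 = 69
n=3,k=3: total = 69+6 = 75
n=3,k=4: total = 75+7 = 82
n=3,k=5: total = 82+8 = 90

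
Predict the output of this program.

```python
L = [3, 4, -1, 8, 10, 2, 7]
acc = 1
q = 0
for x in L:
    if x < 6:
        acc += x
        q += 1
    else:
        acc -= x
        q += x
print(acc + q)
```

13

x=3: <6, acc = 1+3 = 4; q=1
x=4: <6, acc = 4+4 = 8; q=2
x=-1: <6, acc = 8+(-1) = 7; q=3
x=8: not <6, acc = 7-8 = -1; q=11
x=10: not <6, acc = (-1)-10 = -11; q=21
x=2: <6, acc = (-11)+2 = -9; q=22
x=7: not <6, acc = (-9)-7 = -16; q=29
acc+q = (-16)+29 = 13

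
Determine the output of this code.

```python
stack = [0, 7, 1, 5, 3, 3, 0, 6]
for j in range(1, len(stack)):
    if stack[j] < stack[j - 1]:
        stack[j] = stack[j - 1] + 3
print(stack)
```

j=1: 7>=0, unchanged → [0, 7, 1, 5, 3, 3, 0, 6]
j=2: 1<7, stack[2] = 7+3 = 10 → [0, 7, 10, 5, 3, 3, 0, 6]
j=3: 5<10, stack[3] = 10+3 = 13 → [0, 7, 10, 13, 3, 3, 0, 6]
j=4: 3<13, stack[4] = 13+3 = 16 → [0, 7, 10, 13, 16, 3, 0, 6]
j=5: 3<16, stack[5] = 16+3 = 19 → [0, 7, 10, 13, 16, 19, 0, 6]
j=6: 0<19, stack[6] = 19+3 = 22 → [0, 7, 10, 13, 16, 19, 22, 6]
j=7: 6<22, stack[7] = 22+3 = 25 → [0, 7, 10, 13, 16, 19, 22, 25]

[0, 7, 10, 13, 16, 19, 22, 25]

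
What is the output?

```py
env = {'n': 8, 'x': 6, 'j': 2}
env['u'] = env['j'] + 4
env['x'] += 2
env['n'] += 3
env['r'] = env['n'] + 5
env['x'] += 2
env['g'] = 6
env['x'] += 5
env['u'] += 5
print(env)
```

{'n': 11, 'x': 15, 'j': 2, 'u': 11, 'r': 16, 'g': 6}

env['u'] = env['j']+4 = 6 → {'n': 8, 'x': 6, 'j': 2, 'u': 6}
env['x'] = 6+2 = 8 → {'n': 8, 'x': 8, 'j': 2, 'u': 6}
env['n'] = 8+3 = 11 → {'n': 11, 'x': 8, 'j': 2, 'u': 6}
env['r'] = env['n']+5 = 16 → {'n': 11, 'x': 8, 'j': 2, 'u': 6, 'r': 16}
env['x'] = 8+2 = 10 → {'n': 11, 'x': 10, 'j': 2, 'u': 6, 'r': 16}
env['g'] = 6 → {'n': 11, 'x': 10, 'j': 2, 'u': 6, 'r': 16, 'g': 6}
env['x'] = 10+5 = 15 → {'n': 11, 'x': 15, 'j': 2, 'u': 6, 'r': 16, 'g': 6}
env['u'] = 6+5 = 11 → {'n': 11, 'x': 15, 'j': 2, 'u': 11, 'r': 16, 'g': 6}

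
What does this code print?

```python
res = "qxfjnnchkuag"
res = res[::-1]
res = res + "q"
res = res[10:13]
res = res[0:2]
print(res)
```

xq

reverse → 'gaukhcnnjfxq'
+ 'q' → 'gaukhcnnjfxqq'
slice [10:13] → 'xqq'
slice [0:2] → 'xq'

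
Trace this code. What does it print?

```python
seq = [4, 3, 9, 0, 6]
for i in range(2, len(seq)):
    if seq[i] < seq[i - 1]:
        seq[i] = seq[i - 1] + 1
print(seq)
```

[4, 3, 9, 10, 11]

i=2: 9>=3, unchanged → [4, 3, 9, 0, 6]
i=3: 0<9, seq[3] = 9+1 = 10 → [4, 3, 9, 10, 6]
i=4: 6<10, seq[4] = 10+1 = 11 → [4, 3, 9, 10, 11]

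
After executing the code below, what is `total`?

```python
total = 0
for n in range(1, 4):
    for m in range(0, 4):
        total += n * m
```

n=1,m=0: total = 0+0 = 0
n=1,m=1: total = 0+1 = 1
n=1,m=2: total = 1+2 = 3
n=1,m=3: total = 3+3 = 6
n=2,m=0: total = 6+0 = 6
n=2,m=1: total = 6+2 = 8
n=2,m=2: total = 8+4 = 12
n=2,m=3: total = 12+6 = 18
n=3,m=0: total = 18+0 = 18
n=3,m=1: total = 18+3 = 21
n=3,m=2: total = 21+6 = 27
n=3,m=3: total = 27+9 = 36

36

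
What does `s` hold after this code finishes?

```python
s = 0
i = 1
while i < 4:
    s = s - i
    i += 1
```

i=1: s = 0-1 = -1
i=2: s = (-1)-2 = -3
i=3: s = (-3)-3 = -6

-6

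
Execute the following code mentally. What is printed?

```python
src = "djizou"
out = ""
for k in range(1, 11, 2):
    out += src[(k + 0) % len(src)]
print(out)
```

jzujz

k=1: add src[1]='j' → 'j'
k=3: add src[3]='z' → 'jz'
k=5: add src[5]='u' → 'jzu'
k=7: add src[1]='j' → 'jzuj'
k=9: add src[3]='z' → 'jzujz'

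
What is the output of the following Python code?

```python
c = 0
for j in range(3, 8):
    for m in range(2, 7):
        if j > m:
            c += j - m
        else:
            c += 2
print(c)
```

55

j=3,m=2: 3>2, c = 0+1 = 1
j=3,m=3: not 3>3, c = 1+2 = 3
j=3,m=4: not 3>4, c = 3+2 = 5
j=3,m=5: not 3>5, c = 5+2 = 7
j=3,m=6: not 3>6, c = 7+2 = 9
j=4,m=2: 4>2, c = 9+2 = 11
j=4,m=3: 4>3, c = 11+1 = 12
j=4,m=4: not 4>4, c = 12+2 = 14
j=4,m=5: not 4>5, c = 14+2 = 16
j=4,m=6: not 4>6, c = 16+2 = 18
j=5,m=2: 5>2, c = 18+3 = 21
j=5,m=3: 5>3, c = 21+2 = 23
j=5,m=4: 5>4, c = 23+1 = 24
j=5,m=5: not 5>5, c = 24+2 = 26
j=5,m=6: not 5>6, c = 26+2 = 28
j=6,m=2: 6>2, c = 28+4 = 32
j=6,m=3: 6>3, c = 32+3 = 35
j=6,m=4: 6>4, c = 35+2 = 37
j=6,m=5: 6>5, c = 37+1 = 38
j=6,m=6: not 6>6, c = 38+2 = 40
j=7,m=2: 7>2, c = 40+5 = 45
j=7,m=3: 7>3, c = 45+4 = 49
j=7,m=4: 7>4, c = 49+3 = 52
j=7,m=5: 7>5, c = 52+2 = 54
j=7,m=6: 7>6, c = 54+1 = 55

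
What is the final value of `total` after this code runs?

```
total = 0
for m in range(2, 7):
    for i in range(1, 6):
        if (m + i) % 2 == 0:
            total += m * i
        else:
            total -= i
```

105

m=2,i=1: odd sum, total = 0-1 = -1
m=2,i=2: even sum, total = (-1)+4 = 3
m=2,i=3: odd sum, total = 3-3 = 0
m=2,i=4: even sum, total = 0+8 = 8
m=2,i=5: odd sum, total = 8-5 = 3
m=3,i=1: even sum, total = 3+3 = 6
m=3,i=2: odd sum, total = 6-2 = 4
m=3,i=3: even sum, total = 4+9 = 13
m=3,i=4: odd sum, total = 13-4 = 9
m=3,i=5: even sum, total = 9+15 = 24
m=4,i=1: odd sum, total = 24-1 = 23
m=4,i=2: even sum, total = 23+8 = 31
m=4,i=3: odd sum, total = 31-3 = 28
m=4,i=4: even sum, total = 28+16 = 44
m=4,i=5: odd sum, total = 44-5 = 39
m=5,i=1: even sum, total = 39+5 = 44
m=5,i=2: odd sum, total = 44-2 = 42
m=5,i=3: even sum, total = 42+15 = 57
m=5,i=4: odd sum, total = 57-4 = 53
m=5,i=5: even sum, total = 53+25 = 78
m=6,i=1: odd sum, total = 78-1 = 77
m=6,i=2: even sum, total = 77+12 = 89
m=6,i=3: odd sum, total = 89-3 = 86
m=6,i=4: even sum, total = 86+24 = 110
m=6,i=5: odd sum, total = 110-5 = 105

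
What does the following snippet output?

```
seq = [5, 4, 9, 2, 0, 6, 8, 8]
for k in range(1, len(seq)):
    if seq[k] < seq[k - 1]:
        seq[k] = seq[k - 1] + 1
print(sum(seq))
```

k=1: 4<5, seq[1] = 5+1 = 6 → [5, 6, 9, 2, 0, 6, 8, 8]
k=2: 9>=6, unchanged → [5, 6, 9, 2, 0, 6, 8, 8]
k=3: 2<9, seq[3] = 9+1 = 10 → [5, 6, 9, 10, 0, 6, 8, 8]
k=4: 0<10, seq[4] = 10+1 = 11 → [5, 6, 9, 10, 11, 6, 8, 8]
k=5: 6<11, seq[5] = 11+1 = 12 → [5, 6, 9, 10, 11, 12, 8, 8]
k=6: 8<12, seq[6] = 12+1 = 13 → [5, 6, 9, 10, 11, 12, 13, 8]
k=7: 8<13, seq[7] = 13+1 = 14 → [5, 6, 9, 10, 11, 12, 13, 14]
sum = 80

80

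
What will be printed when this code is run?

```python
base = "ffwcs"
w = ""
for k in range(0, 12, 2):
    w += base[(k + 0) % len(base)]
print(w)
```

k=0: add base[0]='f' → 'f'
k=2: add base[2]='w' → 'fw'
k=4: add base[4]='s' → 'fws'
k=6: add base[1]='f' → 'fwsf'
k=8: add base[3]='c' → 'fwsfc'
k=10: add base[0]='f' → 'fwsfcf'

fwsfcf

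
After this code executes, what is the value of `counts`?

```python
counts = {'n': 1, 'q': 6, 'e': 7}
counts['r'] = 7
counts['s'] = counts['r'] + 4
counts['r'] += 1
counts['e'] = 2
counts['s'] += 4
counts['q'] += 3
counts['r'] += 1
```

counts['r'] = 7 → {'n': 1, 'q': 6, 'e': 7, 'r': 7}
counts['s'] = counts['r']+4 = 11 → {'n': 1, 'q': 6, 'e': 7, 'r': 7, 's': 11}
counts['r'] = 7+1 = 8 → {'n': 1, 'q': 6, 'e': 7, 'r': 8, 's': 11}
counts['e'] = 2 → {'n': 1, 'q': 6, 'e': 2, 'r': 8, 's': 11}
counts['s'] = 11+4 = 15 → {'n': 1, 'q': 6, 'e': 2, 'r': 8, 's': 15}
counts['q'] = 6+3 = 9 → {'n': 1, 'q': 9, 'e': 2, 'r': 8, 's': 15}
counts['r'] = 8+1 = 9 → {'n': 1, 'q': 9, 'e': 2, 'r': 9, 's': 15}

{'n': 1, 'q': 9, 'e': 2, 'r': 9, 's': 15}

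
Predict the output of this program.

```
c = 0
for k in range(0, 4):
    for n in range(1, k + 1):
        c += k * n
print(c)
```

k=1,n=1: c = 0+1 = 1
k=2,n=1: c = 1+2 = 3
k=2,n=2: c = 3+4 = 7
k=3,n=1: c = 7+3 = 10
k=3,n=2: c = 10+6 = 16
k=3,n=3: c = 16+9 = 25

25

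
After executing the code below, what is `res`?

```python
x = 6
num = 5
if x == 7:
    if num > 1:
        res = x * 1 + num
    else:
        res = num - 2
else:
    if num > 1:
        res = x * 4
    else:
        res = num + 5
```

x=6, num=5
x == 7 is False; num > 1 is True
→ res = x * 4 = 24

24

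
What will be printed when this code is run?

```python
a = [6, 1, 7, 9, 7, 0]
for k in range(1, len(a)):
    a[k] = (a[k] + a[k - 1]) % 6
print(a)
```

k=1: a[1] = (1+6)%6 = 1 → [6, 1, 7, 9, 7, 0]
k=2: a[2] = (7+1)%6 = 2 → [6, 1, 2, 9, 7, 0]
k=3: a[3] = (9+2)%6 = 5 → [6, 1, 2, 5, 7, 0]
k=4: a[4] = (7+5)%6 = 0 → [6, 1, 2, 5, 0, 0]
k=5: a[5] = (0+0)%6 = 0 → [6, 1, 2, 5, 0, 0]

[6, 1, 2, 5, 0, 0]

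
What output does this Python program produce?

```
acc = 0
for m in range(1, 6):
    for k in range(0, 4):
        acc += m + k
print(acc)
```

m=1,k=0: acc = 0+1 = 1
m=1,k=1: acc = 1+2 = 3
m=1,k=2: acc = 3+3 = 6
m=1,k=3: acc = 6+4 = 10
m=2,k=0: acc = 10+2 = 12
m=2,k=1: acc = 12+3 = 15
m=2,k=2: acc = 15+4 = 19
m=2,k=3: acc = 19+5 = 24
m=3,k=0: acc = 24+3 = 27
m=3,k=1: acc = 27+4 = 31
m=3,k=2: acc = 31+5 = 36
m=3,k=3: acc = 36+6 = 42
m=4,k=0: acc = 42+4 = 46
m=4,k=1: acc = 46+5 = 51
m=4,k=2: acc = 51+6 = 57
m=4,k=3: acc = 57+7 = 64
m=5,k=0: acc = 64+5 = 69
m=5,k=1: acc = 69+6 = 75
m=5,k=2: acc = 75+7 = 82
m=5,k=3: acc = 82+8 = 90

90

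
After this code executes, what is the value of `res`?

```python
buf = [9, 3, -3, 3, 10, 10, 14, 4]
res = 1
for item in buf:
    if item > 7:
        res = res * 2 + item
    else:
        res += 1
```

item=9: >7, res = 1*2+9 = 11
item=3: not >7, res = 11+1 = 12
item=-3: not >7, res = 12+1 = 13
item=3: not >7, res = 13+1 = 14
item=10: >7, res = 14*2+10 = 38
item=10: >7, res = 38*2+10 = 86
item=14: >7, res = 86*2+14 = 186
item=4: not >7, res = 186+1 = 187

187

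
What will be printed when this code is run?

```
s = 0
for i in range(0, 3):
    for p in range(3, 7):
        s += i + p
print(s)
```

i=0,p=3: s = 0+3 = 3
i=0,p=4: s = 3+4 = 7
i=0,p=5: s = 7+5 = 12
i=0,p=6: s = 12+6 = 18
i=1,p=3: s = 18+4 = 22
i=1,p=4: s = 22+5 = 27
i=1,p=5: s = 27+6 = 33
i=1,p=6: s = 33+7 = 40
i=2,p=3: s = 40+5 = 45
i=2,p=4: s = 45+6 = 51
i=2,p=5: s = 51+7 = 58
i=2,p=6: s = 58+8 = 66

66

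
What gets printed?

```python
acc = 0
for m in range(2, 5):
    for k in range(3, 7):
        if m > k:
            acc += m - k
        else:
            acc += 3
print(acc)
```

m=2,k=3: not 2>3, acc = 0+3 = 3
m=2,k=4: not 2>4, acc = 3+3 = 6
m=2,k=5: not 2>5, acc = 6+3 = 9
m=2,k=6: not 2>6, acc = 9+3 = 12
m=3,k=3: not 3>3, acc = 12+3 = 15
m=3,k=4: not 3>4, acc = 15+3 = 18
m=3,k=5: not 3>5, acc = 18+3 = 21
m=3,k=6: not 3>6, acc = 21+3 = 24
m=4,k=3: 4>3, acc = 24+1 = 25
m=4,k=4: not 4>4, acc = 25+3 = 28
m=4,k=5: not 4>5, acc = 28+3 = 31
m=4,k=6: not 4>6, acc = 31+3 = 34

34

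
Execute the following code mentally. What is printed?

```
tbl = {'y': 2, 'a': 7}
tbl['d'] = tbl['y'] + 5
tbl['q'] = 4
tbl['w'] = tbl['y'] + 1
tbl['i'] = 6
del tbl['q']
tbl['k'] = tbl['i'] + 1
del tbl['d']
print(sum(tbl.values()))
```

tbl['d'] = tbl['y']+5 = 7 → {'y': 2, 'a': 7, 'd': 7}
tbl['q'] = 4 → {'y': 2, 'a': 7, 'd': 7, 'q': 4}
tbl['w'] = tbl['y']+1 = 3 → {'y': 2, 'a': 7, 'd': 7, 'q': 4, 'w': 3}
tbl['i'] = 6 → {'y': 2, 'a': 7, 'd': 7, 'q': 4, 'w': 3, 'i': 6}
del 'q' → {'y': 2, 'a': 7, 'd': 7, 'w': 3, 'i': 6}
tbl['k'] = tbl['i']+1 = 7 → {'y': 2, 'a': 7, 'd': 7, 'w': 3, 'i': 6, 'k': 7}
del 'd' → {'y': 2, 'a': 7, 'w': 3, 'i': 6, 'k': 7}
sum of values = 25

25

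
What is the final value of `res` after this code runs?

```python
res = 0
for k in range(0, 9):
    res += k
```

k=0: res = 0+0 = 0
k=1: res = 0+1 = 1
k=2: res = 1+2 = 3
k=3: res = 3+3 = 6
k=4: res = 6+4 = 10
k=5: res = 10+5 = 15
k=6: res = 15+6 = 21
k=7: res = 21+7 = 28
k=8: res = 28+8 = 36

36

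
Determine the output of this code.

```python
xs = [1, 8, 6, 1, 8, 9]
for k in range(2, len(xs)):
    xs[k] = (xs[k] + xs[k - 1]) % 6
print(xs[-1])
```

k=2: xs[2] = (6+8)%6 = 2 → [1, 8, 2, 1, 8, 9]
k=3: xs[3] = (1+2)%6 = 3 → [1, 8, 2, 3, 8, 9]
k=4: xs[4] = (8+3)%6 = 5 → [1, 8, 2, 3, 5, 9]
k=5: xs[5] = (9+5)%6 = 2 → [1, 8, 2, 3, 5, 2]

2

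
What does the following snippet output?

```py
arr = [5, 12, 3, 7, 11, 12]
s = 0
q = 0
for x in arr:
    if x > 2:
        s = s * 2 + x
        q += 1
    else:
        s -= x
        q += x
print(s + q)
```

444

x=5: >2, s = 0*2+5 = 5; q=1
x=12: >2, s = 5*2+12 = 22; q=2
x=3: >2, s = 22*2+3 = 47; q=3
x=7: >2, s = 47*2+7 = 101; q=4
x=11: >2, s = 101*2+11 = 213; q=5
x=12: >2, s = 213*2+12 = 438; q=6
s+q = 438+6 = 444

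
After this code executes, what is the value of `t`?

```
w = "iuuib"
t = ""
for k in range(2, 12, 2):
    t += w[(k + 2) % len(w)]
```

'buiiu'

k=2: add w[4]='b' → 'b'
k=4: add w[1]='u' → 'bu'
k=6: add w[3]='i' → 'bui'
k=8: add w[0]='i' → 'buii'
k=10: add w[2]='u' → 'buiiu'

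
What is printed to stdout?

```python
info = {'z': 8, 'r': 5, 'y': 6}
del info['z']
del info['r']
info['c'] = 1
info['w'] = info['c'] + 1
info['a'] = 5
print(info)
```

del 'z' → {'r': 5, 'y': 6}
del 'r' → {'y': 6}
info['c'] = 1 → {'y': 6, 'c': 1}
info['w'] = info['c']+1 = 2 → {'y': 6, 'c': 1, 'w': 2}
info['a'] = 5 → {'y': 6, 'c': 1, 'w': 2, 'a': 5}

{'y': 6, 'c': 1, 'w': 2, 'a': 5}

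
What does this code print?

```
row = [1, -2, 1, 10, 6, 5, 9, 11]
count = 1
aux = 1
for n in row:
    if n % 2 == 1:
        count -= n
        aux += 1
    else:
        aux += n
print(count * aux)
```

-520

n=1: odd, count = 1-1 = 0; aux=2
n=-2: not odd; aux=0
n=1: odd, count = 0-1 = -1; aux=1
n=10: not odd; aux=11
n=6: not odd; aux=17
n=5: odd, count = (-1)-5 = -6; aux=18
n=9: odd, count = (-6)-9 = -15; aux=19
n=11: odd, count = (-15)-11 = -26; aux=20
count*aux = (-26)*20 = -520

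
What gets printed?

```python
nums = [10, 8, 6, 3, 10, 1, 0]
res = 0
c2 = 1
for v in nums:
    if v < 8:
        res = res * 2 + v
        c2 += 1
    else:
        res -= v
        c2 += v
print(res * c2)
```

-8778

v=10: not <8, res = 0-10 = -10; c2=11
v=8: not <8, res = (-10)-8 = -18; c2=19
v=6: <8, res = (-18)*2+6 = -30; c2=20
v=3: <8, res = (-30)*2+3 = -57; c2=21
v=10: not <8, res = (-57)-10 = -67; c2=31
v=1: <8, res = (-67)*2+1 = -133; c2=32
v=0: <8, res = (-133)*2+0 = -266; c2=33
res*c2 = (-266)*33 = -8778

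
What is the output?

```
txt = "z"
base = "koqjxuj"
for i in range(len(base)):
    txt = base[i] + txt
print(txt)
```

juxjqokz

i=0: prepend 'k' → 'kz'
i=1: prepend 'o' → 'okz'
i=2: prepend 'q' → 'qokz'
i=3: prepend 'j' → 'jqokz'
i=4: prepend 'x' → 'xjqokz'
i=5: prepend 'u' → 'uxjqokz'
i=6: prepend 'j' → 'juxjqokz'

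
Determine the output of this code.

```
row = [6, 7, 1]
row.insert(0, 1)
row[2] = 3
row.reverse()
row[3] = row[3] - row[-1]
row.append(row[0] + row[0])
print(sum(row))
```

insert 1 at 0 → [1, 6, 7, 1]
row[2] = 3 → [1, 6, 3, 1]
reverse → [1, 3, 6, 1]
row[3] = row[3]-row[-1] = 1-1 = 0 → [1, 3, 6, 0]
append row[0]+row[0] = 1+1 = 2 → [1, 3, 6, 0, 2]
sum = 12

12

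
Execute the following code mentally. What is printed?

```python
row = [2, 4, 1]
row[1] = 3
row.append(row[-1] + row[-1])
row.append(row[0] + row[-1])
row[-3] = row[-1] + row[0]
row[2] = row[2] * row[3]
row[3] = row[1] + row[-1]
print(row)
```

[2, 3, 12, 7, 4]

row[1] = 3 → [2, 3, 1]
append row[-1]+row[-1] = 1+1 = 2 → [2, 3, 1, 2]
append row[0]+row[-1] = 2+2 = 4 → [2, 3, 1, 2, 4]
row[-3] = row[-1]+row[0] = 4+2 = 6 → [2, 3, 6, 2, 4]
row[2] = row[2]*row[3] = 6*2 = 12 → [2, 3, 12, 2, 4]
row[3] = row[1]+row[-1] = 3+4 = 7 → [2, 3, 12, 7, 4]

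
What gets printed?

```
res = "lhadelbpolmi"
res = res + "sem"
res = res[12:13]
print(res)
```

+ 'sem' → 'lhadelbpolmisem'
slice [12:13] → 's'

s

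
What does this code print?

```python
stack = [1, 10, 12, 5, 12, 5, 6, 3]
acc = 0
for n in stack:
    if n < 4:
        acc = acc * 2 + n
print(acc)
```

n=1: <4, acc = 0*2+1 = 1
n=10: not <4
n=12: not <4
n=5: not <4
n=12: not <4
n=5: not <4
n=6: not <4
n=3: <4, acc = 1*2+3 = 5

5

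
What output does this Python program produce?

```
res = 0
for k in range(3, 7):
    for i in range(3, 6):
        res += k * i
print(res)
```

k=3,i=3: res = 0+9 = 9
k=3,i=4: res = 9+12 = 21
k=3,i=5: res = 21+15 = 36
k=4,i=3: res = 36+12 = 48
k=4,i=4: res = 48+16 = 64
k=4,i=5: res = 64+20 = 84
k=5,i=3: res = 84+15 = 99
k=5,i=4: res = 99+20 = 119
k=5,i=5: res = 119+25 = 144
k=6,i=3: res = 144+18 = 162
k=6,i=4: res = 162+24 = 186
k=6,i=5: res = 186+30 = 216

216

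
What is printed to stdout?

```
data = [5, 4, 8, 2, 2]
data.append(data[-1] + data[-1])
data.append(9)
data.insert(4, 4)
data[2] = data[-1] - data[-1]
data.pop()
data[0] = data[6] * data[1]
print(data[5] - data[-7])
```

-14

append data[-1]+data[-1] = 2+2 = 4 → [5, 4, 8, 2, 2, 4]
append 9 → [5, 4, 8, 2, 2, 4, 9]
insert 4 at 4 → [5, 4, 8, 2, 4, 2, 4, 9]
data[2] = data[-1]-data[-1] = 9-9 = 0 → [5, 4, 0, 2, 4, 2, 4, 9]
pop() removes 9 → [5, 4, 0, 2, 4, 2, 4]
data[0] = data[6]*data[1] = 4*4 = 16 → [16, 4, 0, 2, 4, 2, 4]
data[5]-data[-7] = 2-16 = -14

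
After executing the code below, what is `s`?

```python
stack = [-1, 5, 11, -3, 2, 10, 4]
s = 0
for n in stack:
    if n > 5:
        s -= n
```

n=-1: not >5
n=5: not >5
n=11: >5, s = 0-11 = -11
n=-3: not >5
n=2: not >5
n=10: >5, s = (-11)-10 = -21
n=4: not >5

-21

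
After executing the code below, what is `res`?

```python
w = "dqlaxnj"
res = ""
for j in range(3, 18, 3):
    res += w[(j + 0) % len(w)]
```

j=3: add w[3]='a' → 'a'
j=6: add w[6]='j' → 'aj'
j=9: add w[2]='l' → 'ajl'
j=12: add w[5]='n' → 'ajln'
j=15: add w[1]='q' → 'ajlnq'

'ajlnq'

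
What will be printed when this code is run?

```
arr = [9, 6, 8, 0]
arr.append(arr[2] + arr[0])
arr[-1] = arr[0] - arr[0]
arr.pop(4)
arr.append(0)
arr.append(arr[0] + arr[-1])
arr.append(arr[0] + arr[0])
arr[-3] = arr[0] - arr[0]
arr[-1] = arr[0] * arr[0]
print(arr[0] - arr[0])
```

append arr[2]+arr[0] = 8+9 = 17 → [9, 6, 8, 0, 17]
arr[-1] = arr[0]-arr[0] = 9-9 = 0 → [9, 6, 8, 0, 0]
pop(4) removes 0 → [9, 6, 8, 0]
append 0 → [9, 6, 8, 0, 0]
append arr[0]+arr[-1] = 9+0 = 9 → [9, 6, 8, 0, 0, 9]
append arr[0]+arr[0] = 9+9 = 18 → [9, 6, 8, 0, 0, 9, 18]
arr[-3] = arr[0]-arr[0] = 9-9 = 0 → [9, 6, 8, 0, 0, 9, 18]
arr[-1] = arr[0]*arr[0] = 9*9 = 81 → [9, 6, 8, 0, 0, 9, 81]
arr[0]-arr[0] = 9-9 = 0

0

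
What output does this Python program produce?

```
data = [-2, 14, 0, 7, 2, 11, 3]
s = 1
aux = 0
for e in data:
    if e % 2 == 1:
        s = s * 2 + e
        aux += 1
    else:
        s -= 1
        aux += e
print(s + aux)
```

50

e=-2: not odd, s = 1-1 = 0; aux=-2
e=14: not odd, s = 0-1 = -1; aux=12
e=0: not odd, s = (-1)-1 = -2; aux=12
e=7: odd, s = (-2)*2+7 = 3; aux=13
e=2: not odd, s = 3-1 = 2; aux=15
e=11: odd, s = 2*2+11 = 15; aux=16
e=3: odd, s = 15*2+3 = 33; aux=17
s+aux = 33+17 = 50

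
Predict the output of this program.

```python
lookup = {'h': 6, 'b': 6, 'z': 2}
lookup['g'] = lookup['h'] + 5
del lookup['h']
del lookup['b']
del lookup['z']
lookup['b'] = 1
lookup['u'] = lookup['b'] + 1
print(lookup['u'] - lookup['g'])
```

lookup['g'] = lookup['h']+5 = 11 → {'h': 6, 'b': 6, 'z': 2, 'g': 11}
del 'h' → {'b': 6, 'z': 2, 'g': 11}
del 'b' → {'z': 2, 'g': 11}
del 'z' → {'g': 11}
lookup['b'] = 1 → {'g': 11, 'b': 1}
lookup['u'] = lookup['b']+1 = 2 → {'g': 11, 'b': 1, 'u': 2}
lookup['u']-lookup['g'] = 2-11 = -9

-9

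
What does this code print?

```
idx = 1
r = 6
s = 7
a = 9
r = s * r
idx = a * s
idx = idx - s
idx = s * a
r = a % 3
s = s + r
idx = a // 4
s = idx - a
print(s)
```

r = 7*6 = 42
idx = 9*7 = 63
idx = 63-7 = 56
idx = 7*9 = 63
r = 9%3 = 0
s = 7+0 = 7
idx = 9//4 = 2
s = 2-9 = -7

-7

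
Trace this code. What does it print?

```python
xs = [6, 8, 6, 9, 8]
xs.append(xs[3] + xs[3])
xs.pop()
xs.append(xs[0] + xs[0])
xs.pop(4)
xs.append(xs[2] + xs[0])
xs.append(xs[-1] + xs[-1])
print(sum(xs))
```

77

append xs[3]+xs[3] = 9+9 = 18 → [6, 8, 6, 9, 8, 18]
pop() removes 18 → [6, 8, 6, 9, 8]
append xs[0]+xs[0] = 6+6 = 12 → [6, 8, 6, 9, 8, 12]
pop(4) removes 8 → [6, 8, 6, 9, 12]
append xs[2]+xs[0] = 6+6 = 12 → [6, 8, 6, 9, 12, 12]
append xs[-1]+xs[-1] = 12+12 = 24 → [6, 8, 6, 9, 12, 12, 24]
sum = 77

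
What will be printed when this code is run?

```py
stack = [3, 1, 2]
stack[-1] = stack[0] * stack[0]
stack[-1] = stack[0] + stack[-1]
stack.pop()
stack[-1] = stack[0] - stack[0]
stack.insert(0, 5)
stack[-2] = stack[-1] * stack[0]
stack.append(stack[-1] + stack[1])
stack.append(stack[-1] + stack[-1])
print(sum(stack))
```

5

stack[-1] = stack[0]*stack[0] = 3*3 = 9 → [3, 1, 9]
stack[-1] = stack[0]+stack[-1] = 3+9 = 12 → [3, 1, 12]
pop() removes 12 → [3, 1]
stack[-1] = stack[0]-stack[0] = 3-3 = 0 → [3, 0]
insert 5 at 0 → [5, 3, 0]
stack[-2] = stack[-1]*stack[0] = 0*5 = 0 → [5, 0, 0]
append stack[-1]+stack[1] = 0+0 = 0 → [5, 0, 0, 0]
append stack[-1]+stack[-1] = 0+0 = 0 → [5, 0, 0, 0, 0]
sum = 5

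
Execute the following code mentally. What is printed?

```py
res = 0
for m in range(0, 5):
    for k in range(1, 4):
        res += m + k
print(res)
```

60

m=0,k=1: res = 0+1 = 1
m=0,k=2: res = 1+2 = 3
m=0,k=3: res = 3+3 = 6
m=1,k=1: res = 6+2 = 8
m=1,k=2: res = 8+3 = 11
m=1,k=3: res = 11+4 = 15
m=2,k=1: res = 15+3 = 18
m=2,k=2: res = 18+4 = 22
m=2,k=3: res = 22+5 = 27
m=3,k=1: res = 27+4 = 31
m=3,k=2: res = 31+5 = 36
m=3,k=3: res = 36+6 = 42
m=4,k=1: res = 42+5 = 47
m=4,k=2: res = 47+6 = 53
m=4,k=3: res = 53+7 = 60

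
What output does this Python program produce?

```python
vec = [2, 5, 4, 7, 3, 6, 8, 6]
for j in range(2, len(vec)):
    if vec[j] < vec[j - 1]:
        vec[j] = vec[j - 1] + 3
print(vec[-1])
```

23

j=2: 4<5, vec[2] = 5+3 = 8 → [2, 5, 8, 7, 3, 6, 8, 6]
j=3: 7<8, vec[3] = 8+3 = 11 → [2, 5, 8, 11, 3, 6, 8, 6]
j=4: 3<11, vec[4] = 11+3 = 14 → [2, 5, 8, 11, 14, 6, 8, 6]
j=5: 6<14, vec[5] = 14+3 = 17 → [2, 5, 8, 11, 14, 17, 8, 6]
j=6: 8<17, vec[6] = 17+3 = 20 → [2, 5, 8, 11, 14, 17, 20, 6]
j=7: 6<20, vec[7] = 20+3 = 23 → [2, 5, 8, 11, 14, 17, 20, 23]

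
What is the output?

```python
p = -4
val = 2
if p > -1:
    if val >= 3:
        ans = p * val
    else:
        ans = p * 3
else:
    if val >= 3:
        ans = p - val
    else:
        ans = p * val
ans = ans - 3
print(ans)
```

p=-4, val=2
p > -1 is False; val >= 3 is False
→ ans = p * val = -8
ans = (-8)-3 = -11

-11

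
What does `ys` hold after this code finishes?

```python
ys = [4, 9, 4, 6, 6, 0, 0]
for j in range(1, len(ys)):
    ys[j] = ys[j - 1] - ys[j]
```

[4, -5, -9, -15, -21, -21, -21]

j=1: ys[1] = 4-9 = -5 → [4, -5, 4, 6, 6, 0, 0]
j=2: ys[2] = (-5)-4 = -9 → [4, -5, -9, 6, 6, 0, 0]
j=3: ys[3] = (-9)-6 = -15 → [4, -5, -9, -15, 6, 0, 0]
j=4: ys[4] = (-15)-6 = -21 → [4, -5, -9, -15, -21, 0, 0]
j=5: ys[5] = (-21)-0 = -21 → [4, -5, -9, -15, -21, -21, 0]
j=6: ys[6] = (-21)-0 = -21 → [4, -5, -9, -15, -21, -21, -21]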